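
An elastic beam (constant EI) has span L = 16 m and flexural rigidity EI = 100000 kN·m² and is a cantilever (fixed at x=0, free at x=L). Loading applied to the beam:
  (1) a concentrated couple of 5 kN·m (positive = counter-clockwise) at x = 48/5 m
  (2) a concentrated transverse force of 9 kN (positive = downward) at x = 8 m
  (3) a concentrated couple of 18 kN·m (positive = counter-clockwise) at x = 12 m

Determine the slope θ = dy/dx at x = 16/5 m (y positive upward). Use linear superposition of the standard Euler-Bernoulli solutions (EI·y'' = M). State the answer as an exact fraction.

θ(16/5) = -173/156250 rad

Load 1 — applied couple M₀=5 kN·m at a=48/5 m (b=L-a=32/5):
  θ_1 = M₀x/EI  [x≤a] = 5·(16/5)/100000 = 1/6250 rad
Load 2 — point force P=9 kN at a=8 m (b=L-a=8):
  θ_2 = -Px(2a-x)/(2EI)  [x≤a] = -9·(16/5)·(2·8-(16/5))/(2·100000) = -144/78125 rad
Load 3 — applied couple M₀=18 kN·m at a=12 m (b=L-a=4):
  θ_3 = M₀x/EI  [x≤a] = 18·(16/5)/100000 = 9/15625 rad
Superposition: θ = Σ θ_i = -173/156250 rad ≈ -0.001107 rad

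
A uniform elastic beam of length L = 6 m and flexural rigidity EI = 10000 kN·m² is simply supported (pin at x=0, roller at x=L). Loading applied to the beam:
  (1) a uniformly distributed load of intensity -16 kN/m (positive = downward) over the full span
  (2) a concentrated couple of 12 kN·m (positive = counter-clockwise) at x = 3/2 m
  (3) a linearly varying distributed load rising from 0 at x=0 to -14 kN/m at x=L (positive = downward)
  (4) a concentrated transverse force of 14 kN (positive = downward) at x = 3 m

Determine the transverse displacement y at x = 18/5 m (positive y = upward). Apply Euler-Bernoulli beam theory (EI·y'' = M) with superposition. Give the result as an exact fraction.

y(18/5) = 5172183/156250000 m

Load 1 — uniform load w=-16 kN/m over full span:
  y_1 = -wx(L³-2Lx²+x³)/(24EI) = -(-16)·(18/5)·(6³-2·6·(18/5)²+(18/5)³)/(24·10000) = 10044/390625 m
Load 2 — applied couple M₀=12 kN·m at a=3/2 m (b=L-a=9/2):
  y_2 = (M₀x³/(6L)-M₀(x-a)²/2+C₁x)/EI  [x>a] with C₁=M₀(3b²-L²)/(6L)=33/4 = (12·(18/5)³/(6·6)-12·((18/5)-(3/2))²/2+(33/4)·(18/5))/10000 = 2349/1250000 m
Load 3 — triangular load w₀=-14 kN/m (0→w₀ over full span):
  y_3 = -w₀x(7L⁴-10L²x²+3x⁴)/(360LEI) = -(-14)·(18/5)·(7·6⁴-10·6²·(18/5)²+3·(18/5)⁴)/(360·6·10000) = 111888/9765625 m
Load 4 — point force P=14 kN at a=3 m (b=L-a=3):
  y_4 = -Pa(L-x)(2Lx-a²-x²)/(6LEI)  [x>a] = -14·3·(6-(18/5))·(2·6·(18/5)-3²-(18/5)²)/(6·6·10000) = -3717/625000 m
Superposition: y = Σ y_i = 5172183/156250000 m ≈ 0.033102 m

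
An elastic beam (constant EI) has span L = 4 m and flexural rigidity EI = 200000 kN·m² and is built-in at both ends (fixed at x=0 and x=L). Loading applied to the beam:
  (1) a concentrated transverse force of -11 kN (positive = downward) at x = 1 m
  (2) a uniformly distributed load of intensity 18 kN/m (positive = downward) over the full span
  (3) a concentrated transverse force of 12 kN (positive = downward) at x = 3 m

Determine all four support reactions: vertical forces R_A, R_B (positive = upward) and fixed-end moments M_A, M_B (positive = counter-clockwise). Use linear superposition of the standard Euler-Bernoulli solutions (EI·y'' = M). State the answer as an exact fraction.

Load 1 — point force P=-11 kN at a=1 m (b=L-a=3):
  R_A = Pb²(3a+b)/L³ = (-11)·3²·(3·1+3)/4³ = -297/32 kN
  M_A = Pab²/L² = (-11)·1·3²/4² = -99/16 kN·m
  R_B = Pa²(a+3b)/L³ = (-11)·1²·(1+3·3)/4³ = -55/32 kN
  M_B = -Pa²b/L² = -(-11)·1²·3/4² = 33/16 kN·m
Load 2 — uniform load w=18 kN/m over full span:
  R_A = wL/2 = 18·4/2 = 36 kN
  M_A = wL²/12 = 18·4²/12 = 24 kN·m
  R_B = wL/2 = 18·4/2 = 36 kN
  M_B = -wL²/12 = -18·4²/12 = -24 kN·m
Load 3 — point force P=12 kN at a=3 m (b=L-a=1):
  R_A = Pb²(3a+b)/L³ = 12·1²·(3·3+1)/4³ = 15/8 kN
  M_A = Pab²/L² = 12·3·1²/4² = 9/4 kN·m
  R_B = Pa²(a+3b)/L³ = 12·3²·(3+3·1)/4³ = 81/8 kN
  M_B = -Pa²b/L² = -12·3²·1/4² = -27/4 kN·m
Superposition: R_A = 915/32 kN, M_A = 321/16 kN·m, R_B = 1421/32 kN, M_B = -459/16 kN·m

R_A = 915/32 kN, M_A = 321/16 kN·m, R_B = 1421/32 kN, M_B = -459/16 kN·m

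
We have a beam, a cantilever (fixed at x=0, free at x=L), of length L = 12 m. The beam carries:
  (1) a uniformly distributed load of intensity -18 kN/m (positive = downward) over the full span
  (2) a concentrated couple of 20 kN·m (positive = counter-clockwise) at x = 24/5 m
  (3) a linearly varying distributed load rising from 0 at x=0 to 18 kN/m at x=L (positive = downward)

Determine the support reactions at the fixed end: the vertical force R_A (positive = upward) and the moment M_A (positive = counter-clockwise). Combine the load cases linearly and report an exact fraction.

R_A = -108 kN, M_A = -452 kN·m

Load 1 — uniform load w=-18 kN/m over full span:
  R_A = wL = (-18)·12 = -216 kN
  M_A = wL²/2 = (-18)·12²/2 = -1296 kN·m
Load 2 — applied couple M₀=20 kN·m at a=24/5 m (b=L-a=36/5):
  R_A = 0 kN
  M_A = -M₀ = -20 kN·m
Load 3 — triangular load w₀=18 kN/m (0→w₀ over full span):
  R_A = w₀L/2 = 18·12/2 = 108 kN
  M_A = w₀L²/3 = 18·12²/3 = 864 kN·m
Superposition: R_A = -108 kN, M_A = -452 kN·m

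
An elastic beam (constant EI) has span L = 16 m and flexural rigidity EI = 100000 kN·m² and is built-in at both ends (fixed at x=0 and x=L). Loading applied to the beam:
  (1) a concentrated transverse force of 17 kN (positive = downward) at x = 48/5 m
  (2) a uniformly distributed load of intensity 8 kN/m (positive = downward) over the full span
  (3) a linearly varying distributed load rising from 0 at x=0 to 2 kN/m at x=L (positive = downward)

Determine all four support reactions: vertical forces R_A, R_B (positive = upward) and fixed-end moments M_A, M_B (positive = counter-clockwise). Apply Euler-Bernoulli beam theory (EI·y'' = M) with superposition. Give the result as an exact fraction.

Load 1 — point force P=17 kN at a=48/5 m (b=L-a=32/5):
  R_A = Pb²(3a+b)/L³ = 17·(32/5)²·(3·(48/5)+(32/5))/16³ = 748/125 kN
  M_A = Pab²/L² = 17·(48/5)·(32/5)²/16² = 3264/125 kN·m
  R_B = Pa²(a+3b)/L³ = 17·(48/5)²·((48/5)+3·(32/5))/16³ = 1377/125 kN
  M_B = -Pa²b/L² = -17·(48/5)²·(32/5)/16² = -4896/125 kN·m
Load 2 — uniform load w=8 kN/m over full span:
  R_A = wL/2 = 8·16/2 = 64 kN
  M_A = wL²/12 = 8·16²/12 = 512/3 kN·m
  R_B = wL/2 = 8·16/2 = 64 kN
  M_B = -wL²/12 = -8·16²/12 = -512/3 kN·m
Load 3 — triangular load w₀=2 kN/m (0→w₀ over full span):
  R_A = 3w₀L/20 = 3·2·16/20 = 24/5 kN
  M_A = w₀L²/30 = 2·16²/30 = 256/15 kN·m
  R_B = 7w₀L/20 = 7·2·16/20 = 56/5 kN
  M_B = -w₀L²/20 = -2·16²/20 = -128/5 kN·m
Superposition: R_A = 9348/125 kN, M_A = 80192/375 kN·m, R_B = 10777/125 kN, M_B = -88288/375 kN·m

R_A = 9348/125 kN, M_A = 80192/375 kN·m, R_B = 10777/125 kN, M_B = -88288/375 kN·m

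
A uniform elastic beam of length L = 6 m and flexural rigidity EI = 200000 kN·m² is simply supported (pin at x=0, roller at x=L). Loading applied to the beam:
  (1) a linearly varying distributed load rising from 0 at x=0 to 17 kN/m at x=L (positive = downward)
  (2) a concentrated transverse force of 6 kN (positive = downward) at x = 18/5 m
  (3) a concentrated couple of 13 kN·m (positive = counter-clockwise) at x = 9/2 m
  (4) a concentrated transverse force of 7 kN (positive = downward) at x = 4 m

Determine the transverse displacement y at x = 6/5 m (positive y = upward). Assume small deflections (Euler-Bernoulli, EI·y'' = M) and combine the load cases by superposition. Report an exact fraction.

y(6/5) = -45367157/75000000000 m

Load 1 — triangular load w₀=17 kN/m (0→w₀ over full span):
  y_1 = -w₀x(7L⁴-10L²x²+3x⁴)/(360LEI) = -17·(6/5)·(7·6⁴-10·6²·(6/5)²+3·(6/5)⁴)/(360·6·200000) = -19737/48828125 m
Load 2 — point force P=6 kN at a=18/5 m (b=L-a=12/5):
  y_2 = -Pbx(L²-b²-x²)/(6LEI)  [x≤a] = -6·(12/5)·(6/5)·(6²-(12/5)²-(6/5)²)/(6·6·200000) = -27/390625 m
Load 3 — applied couple M₀=13 kN·m at a=9/2 m (b=L-a=3/2):
  y_3 = (M₀x³/(6L)+C₁x)/EI  [x≤a] with C₁=M₀(3b²-L²)/(6L)=-169/16 = (13·(6/5)³/(6·6)+(-169/16)·(6/5))/200000 = -12051/200000000 m
Load 4 — point force P=7 kN at a=4 m (b=L-a=2):
  y_4 = -Pbx(L²-b²-x²)/(6LEI)  [x≤a] = -7·2·(6/5)·(6²-2²-(6/5)²)/(6·6·200000) = -1337/18750000 m
Superposition: y = Σ y_i = -45367157/75000000000 m ≈ -0.000605 m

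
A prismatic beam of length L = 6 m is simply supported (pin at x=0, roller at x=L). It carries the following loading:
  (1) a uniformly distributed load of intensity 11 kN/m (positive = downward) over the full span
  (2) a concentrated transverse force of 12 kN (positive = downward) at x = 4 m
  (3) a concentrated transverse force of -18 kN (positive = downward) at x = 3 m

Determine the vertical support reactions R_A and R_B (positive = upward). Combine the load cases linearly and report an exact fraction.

Load 1 — uniform load w=11 kN/m over full span:
  R_A = wL/2 = 11·6/2 = 33 kN
  R_B = wL/2 = 11·6/2 = 33 kN
Load 2 — point force P=12 kN at a=4 m (b=L-a=2):
  R_A = Pb/L = 12·2/6 = 4 kN
  R_B = Pa/L = 12·4/6 = 8 kN
Load 3 — point force P=-18 kN at a=3 m (b=L-a=3):
  R_A = Pb/L = (-18)·3/6 = -9 kN
  R_B = Pa/L = (-18)·3/6 = -9 kN
Superposition: R_A = 28 kN, R_B = 32 kN

R_A = 28 kN, R_B = 32 kN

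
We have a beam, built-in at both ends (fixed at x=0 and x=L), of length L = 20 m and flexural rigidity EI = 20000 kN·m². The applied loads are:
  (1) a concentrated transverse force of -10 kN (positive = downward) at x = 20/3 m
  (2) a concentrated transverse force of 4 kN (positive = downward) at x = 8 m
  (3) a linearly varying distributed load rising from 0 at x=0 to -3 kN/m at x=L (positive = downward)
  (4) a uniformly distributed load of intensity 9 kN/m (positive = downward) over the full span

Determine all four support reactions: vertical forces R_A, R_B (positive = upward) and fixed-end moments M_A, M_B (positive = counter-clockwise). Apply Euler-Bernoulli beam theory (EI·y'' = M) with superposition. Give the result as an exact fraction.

Load 1 — point force P=-10 kN at a=20/3 m (b=L-a=40/3):
  R_A = Pb²(3a+b)/L³ = (-10)·(40/3)²·(3·(20/3)+(40/3))/20³ = -200/27 kN
  M_A = Pab²/L² = (-10)·(20/3)·(40/3)²/20² = -800/27 kN·m
  R_B = Pa²(a+3b)/L³ = (-10)·(20/3)²·((20/3)+3·(40/3))/20³ = -70/27 kN
  M_B = -Pa²b/L² = -(-10)·(20/3)²·(40/3)/20² = 400/27 kN·m
Load 2 — point force P=4 kN at a=8 m (b=L-a=12):
  R_A = Pb²(3a+b)/L³ = 4·12²·(3·8+12)/20³ = 324/125 kN
  M_A = Pab²/L² = 4·8·12²/20² = 288/25 kN·m
  R_B = Pa²(a+3b)/L³ = 4·8²·(8+3·12)/20³ = 176/125 kN
  M_B = -Pa²b/L² = -4·8²·12/20² = -192/25 kN·m
Load 3 — triangular load w₀=-3 kN/m (0→w₀ over full span):
  R_A = 3w₀L/20 = 3·(-3)·20/20 = -9 kN
  M_A = w₀L²/30 = (-3)·20²/30 = -40 kN·m
  R_B = 7w₀L/20 = 7·(-3)·20/20 = -21 kN
  M_B = -w₀L²/20 = -(-3)·20²/20 = 60 kN·m
Load 4 — uniform load w=9 kN/m over full span:
  R_A = wL/2 = 9·20/2 = 90 kN
  M_A = wL²/12 = 9·20²/12 = 300 kN·m
  R_B = wL/2 = 9·20/2 = 90 kN
  M_B = -wL²/12 = -9·20²/12 = -300 kN·m
Superposition: R_A = 257123/3375 kN, M_A = 163276/675 kN·m, R_B = 228877/3375 kN, M_B = -157184/675 kN·m

R_A = 257123/3375 kN, M_A = 163276/675 kN·m, R_B = 228877/3375 kN, M_B = -157184/675 kN·m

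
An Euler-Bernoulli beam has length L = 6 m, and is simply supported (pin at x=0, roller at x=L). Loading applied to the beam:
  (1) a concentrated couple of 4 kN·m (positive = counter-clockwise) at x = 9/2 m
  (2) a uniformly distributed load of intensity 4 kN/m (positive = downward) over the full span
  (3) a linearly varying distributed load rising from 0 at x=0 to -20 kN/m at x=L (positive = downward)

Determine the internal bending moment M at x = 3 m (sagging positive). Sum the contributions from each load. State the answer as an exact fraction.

M(3) = -25 kN·m

Load 1 — applied couple M₀=4 kN·m at a=9/2 m (b=L-a=3/2):
  M_1 = M₀x/L  [x≤a] = 4·3/6 = 2 kN·m
Load 2 — uniform load w=4 kN/m over full span:
  M_2 = wx(L-x)/2 = 4·3·(6-3)/2 = 18 kN·m
Load 3 — triangular load w₀=-20 kN/m (0→w₀ over full span):
  M_3 = w₀Lx/6 - w₀x³/(6L) = (-20)·6·3/6 - (-20)·3³/(6·6) = -45 kN·m
Superposition: M = Σ M_i = -25 kN·m ≈ -25.000000 kN·m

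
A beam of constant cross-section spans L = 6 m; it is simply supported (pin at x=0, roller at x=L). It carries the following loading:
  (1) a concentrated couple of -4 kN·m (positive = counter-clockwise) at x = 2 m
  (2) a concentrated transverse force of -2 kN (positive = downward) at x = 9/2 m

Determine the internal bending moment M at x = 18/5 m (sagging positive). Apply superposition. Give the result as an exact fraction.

M(18/5) = -1/5 kN·m

Load 1 — applied couple M₀=-4 kN·m at a=2 m (b=L-a=4):
  M_1 = M₀x/L - M₀  [x>a] = (-4)·(18/5)/6 - (-4) = 8/5 kN·m
Load 2 — point force P=-2 kN at a=9/2 m (b=L-a=3/2):
  M_2 = Pbx/L  [x≤a] = (-2)·(3/2)·(18/5)/6 = -9/5 kN·m
Superposition: M = Σ M_i = -1/5 kN·m ≈ -0.200000 kN·m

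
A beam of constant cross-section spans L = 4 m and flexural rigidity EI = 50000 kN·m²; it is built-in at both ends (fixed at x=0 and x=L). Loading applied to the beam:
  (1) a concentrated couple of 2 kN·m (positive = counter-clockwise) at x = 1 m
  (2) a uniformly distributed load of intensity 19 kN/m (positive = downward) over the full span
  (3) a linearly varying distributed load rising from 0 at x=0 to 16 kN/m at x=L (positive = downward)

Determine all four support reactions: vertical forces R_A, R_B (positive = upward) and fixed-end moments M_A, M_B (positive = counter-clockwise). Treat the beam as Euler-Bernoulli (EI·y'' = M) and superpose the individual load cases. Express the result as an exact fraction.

R_A = 3853/80 kN, M_A = 4019/120 kN·m, R_B = 4787/80 kN, M_B = -4501/120 kN·m

Load 1 — applied couple M₀=2 kN·m at a=1 m (b=L-a=3):
  R_A = 6M₀ab/L³ = 6·2·1·3/4³ = 9/16 kN
  M_A = M₀b(2a-b)/L² = 2·3·(2·1-3)/4² = -3/8 kN·m
  R_B = -6M₀ab/L³ = -6·2·1·3/4³ = -9/16 kN
  M_B = M₀a(2b-a)/L² = 2·1·(2·3-1)/4² = 5/8 kN·m
Load 2 — uniform load w=19 kN/m over full span:
  R_A = wL/2 = 19·4/2 = 38 kN
  M_A = wL²/12 = 19·4²/12 = 76/3 kN·m
  R_B = wL/2 = 19·4/2 = 38 kN
  M_B = -wL²/12 = -19·4²/12 = -76/3 kN·m
Load 3 — triangular load w₀=16 kN/m (0→w₀ over full span):
  R_A = 3w₀L/20 = 3·16·4/20 = 48/5 kN
  M_A = w₀L²/30 = 16·4²/30 = 128/15 kN·m
  R_B = 7w₀L/20 = 7·16·4/20 = 112/5 kN
  M_B = -w₀L²/20 = -16·4²/20 = -64/5 kN·m
Superposition: R_A = 3853/80 kN, M_A = 4019/120 kN·m, R_B = 4787/80 kN, M_B = -4501/120 kN·m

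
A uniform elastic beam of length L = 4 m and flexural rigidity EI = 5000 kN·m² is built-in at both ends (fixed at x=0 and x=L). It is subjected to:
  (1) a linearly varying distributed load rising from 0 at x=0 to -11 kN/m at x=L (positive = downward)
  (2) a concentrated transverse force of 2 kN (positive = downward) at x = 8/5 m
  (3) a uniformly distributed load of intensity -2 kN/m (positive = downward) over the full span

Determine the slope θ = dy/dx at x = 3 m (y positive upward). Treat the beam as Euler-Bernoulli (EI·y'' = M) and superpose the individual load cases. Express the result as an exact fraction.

Load 1 — triangular load w₀=-11 kN/m (0→w₀ over full span):
  θ_1 = -w₀(2x(L-x)(L-2x)(x+2L)+x²(L-x)²)/(120LEI) = -(-11)·(2·3·(4-3)·(4-2·3)·(3+2·4)+3²·(4-3)²)/(120·4·5000) = -451/800000 rad
Load 2 — point force P=2 kN at a=8/5 m (b=L-a=12/5):
  θ_2 = Pa²(L-x)(2bL-(3b+a)(L-x))/(2L³EI)  [x>a] = 2·(8/5)²·(4-3)·(2·(12/5)·4-(3·(12/5)+(8/5))·(4-3))/(2·4³·5000) = 13/156250 rad
Load 3 — uniform load w=-2 kN/m over full span:
  θ_3 = -wx(L-x)(L-2x)/(12EI) = -(-2)·3·(4-3)·(4-2·3)/(12·5000) = -1/5000 rad
Superposition: θ = Σ θ_i = -13611/20000000 rad ≈ -0.000681 rad

θ(3) = -13611/20000000 rad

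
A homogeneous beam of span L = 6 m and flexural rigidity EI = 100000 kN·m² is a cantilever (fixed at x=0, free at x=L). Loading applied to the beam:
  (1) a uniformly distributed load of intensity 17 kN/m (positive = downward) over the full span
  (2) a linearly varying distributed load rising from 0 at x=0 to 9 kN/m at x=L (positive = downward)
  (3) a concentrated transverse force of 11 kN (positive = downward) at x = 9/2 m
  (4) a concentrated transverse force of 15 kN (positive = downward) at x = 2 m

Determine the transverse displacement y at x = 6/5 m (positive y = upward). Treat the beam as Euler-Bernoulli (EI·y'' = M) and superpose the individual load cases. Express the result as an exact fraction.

Load 1 — uniform load w=17 kN/m over full span:
  y_1 = -wx²(x²-4Lx+6L²)/(24EI) = -17·(6/5)²·((6/5)²-4·6·(6/5)+6·6²)/(24·100000) = -60129/31250000 m
Load 2 — triangular load w₀=9 kN/m (0→w₀ over full span):
  y_2 = (w₀Lx³/12-w₀L²x²/6-w₀x⁵/(120L))/EI = (9·6·(6/5)³/12-9·6²·(6/5)²/6-9·(6/5)⁵/(120·6))/100000 = -546993/781250000 m
Load 3 — point force P=11 kN at a=9/2 m (b=L-a=3/2):
  y_3 = -Px²(3a-x)/(6EI)  [x≤a] = -11·(6/5)²·(3·(9/2)-(6/5))/(6·100000) = -4059/12500000 m
Load 4 — point force P=15 kN at a=2 m (b=L-a=4):
  y_4 = -Px²(3a-x)/(6EI)  [x≤a] = -15·(6/5)²·(3·2-(6/5))/(6·100000) = -27/156250 m
Superposition: y = Σ y_i = -4877811/1562500000 m ≈ -0.003122 m

y(6/5) = -4877811/1562500000 m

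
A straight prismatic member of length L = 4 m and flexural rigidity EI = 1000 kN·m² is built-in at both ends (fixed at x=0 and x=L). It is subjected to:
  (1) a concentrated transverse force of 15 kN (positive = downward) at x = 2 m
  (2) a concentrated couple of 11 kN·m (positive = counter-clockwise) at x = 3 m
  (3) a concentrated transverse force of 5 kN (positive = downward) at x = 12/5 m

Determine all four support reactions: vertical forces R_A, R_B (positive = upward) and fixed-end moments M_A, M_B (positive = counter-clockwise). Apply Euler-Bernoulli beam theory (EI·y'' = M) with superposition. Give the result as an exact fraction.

R_A = 9883/800 kN, M_A = 5143/400 kN·m, R_B = 6117/800 kN, M_B = -4977/400 kN·m

Load 1 — point force P=15 kN at a=2 m (b=L-a=2):
  R_A = Pb²(3a+b)/L³ = 15·2²·(3·2+2)/4³ = 15/2 kN
  M_A = Pab²/L² = 15·2·2²/4² = 15/2 kN·m
  R_B = Pa²(a+3b)/L³ = 15·2²·(2+3·2)/4³ = 15/2 kN
  M_B = -Pa²b/L² = -15·2²·2/4² = -15/2 kN·m
Load 2 — applied couple M₀=11 kN·m at a=3 m (b=L-a=1):
  R_A = 6M₀ab/L³ = 6·11·3·1/4³ = 99/32 kN
  M_A = M₀b(2a-b)/L² = 11·1·(2·3-1)/4² = 55/16 kN·m
  R_B = -6M₀ab/L³ = -6·11·3·1/4³ = -99/32 kN
  M_B = M₀a(2b-a)/L² = 11·3·(2·1-3)/4² = -33/16 kN·m
Load 3 — point force P=5 kN at a=12/5 m (b=L-a=8/5):
  R_A = Pb²(3a+b)/L³ = 5·(8/5)²·(3·(12/5)+(8/5))/4³ = 44/25 kN
  M_A = Pab²/L² = 5·(12/5)·(8/5)²/4² = 48/25 kN·m
  R_B = Pa²(a+3b)/L³ = 5·(12/5)²·((12/5)+3·(8/5))/4³ = 81/25 kN
  M_B = -Pa²b/L² = -5·(12/5)²·(8/5)/4² = -72/25 kN·m
Superposition: R_A = 9883/800 kN, M_A = 5143/400 kN·m, R_B = 6117/800 kN, M_B = -4977/400 kN·m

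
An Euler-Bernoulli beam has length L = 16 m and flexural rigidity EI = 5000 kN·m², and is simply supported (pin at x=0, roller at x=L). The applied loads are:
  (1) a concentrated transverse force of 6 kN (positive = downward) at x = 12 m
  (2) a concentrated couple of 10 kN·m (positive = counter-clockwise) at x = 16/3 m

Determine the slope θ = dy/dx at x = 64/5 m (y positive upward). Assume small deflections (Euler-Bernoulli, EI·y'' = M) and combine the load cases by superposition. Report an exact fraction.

Load 1 — point force P=6 kN at a=12 m (b=L-a=4):
  θ_1 = -Pa(2L²-6Lx+3x²+a²)/(6LEI)  [x>a] = -6·12·(2·16²-6·16·(64/5)+3·(64/5)²+12²)/(6·16·5000) = 381/31250 rad
Load 2 — applied couple M₀=10 kN·m at a=16/3 m (b=L-a=32/3):
  θ_2 = (M₀x²/(2L)-M₀(x-a)+C₁)/EI  [x>a] with C₁=M₀(3b²-L²)/(6L)=80/9 = (10·(64/5)²/(2·16)-10·((64/5)-(16/3))+(80/9))/5000 = -82/28125 rad
Superposition: θ = Σ θ_i = 2609/281250 rad ≈ 0.009276 rad

θ(64/5) = 2609/281250 rad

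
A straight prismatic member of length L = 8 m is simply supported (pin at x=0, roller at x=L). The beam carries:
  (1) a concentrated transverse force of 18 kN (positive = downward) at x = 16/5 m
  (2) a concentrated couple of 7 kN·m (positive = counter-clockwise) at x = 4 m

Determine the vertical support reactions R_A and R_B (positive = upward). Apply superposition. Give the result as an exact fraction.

R_A = 467/40 kN, R_B = 253/40 kN

Load 1 — point force P=18 kN at a=16/5 m (b=L-a=24/5):
  R_A = Pb/L = 18·(24/5)/8 = 54/5 kN
  R_B = Pa/L = 18·(16/5)/8 = 36/5 kN
Load 2 — applied couple M₀=7 kN·m at a=4 m (b=L-a=4):
  R_A = M₀/L = 7/8 kN
  R_B = -M₀/L = -7/8 kN
Superposition: R_A = 467/40 kN, R_B = 253/40 kN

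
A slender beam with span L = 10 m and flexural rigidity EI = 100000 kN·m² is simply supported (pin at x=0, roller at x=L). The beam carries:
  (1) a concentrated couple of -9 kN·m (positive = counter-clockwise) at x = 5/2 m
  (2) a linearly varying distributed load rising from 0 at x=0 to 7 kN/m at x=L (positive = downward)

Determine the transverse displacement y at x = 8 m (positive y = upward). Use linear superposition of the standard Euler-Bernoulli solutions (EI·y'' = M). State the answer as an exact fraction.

Load 1 — applied couple M₀=-9 kN·m at a=5/2 m (b=L-a=15/2):
  y_1 = (M₀x³/(6L)-M₀(x-a)²/2+C₁x)/EI  [x>a] with C₁=M₀(3b²-L²)/(6L)=-165/16 = ((-9)·8³/(6·10)-(-9)·(8-(5/2))²/2+(-165/16)·8)/100000 = -927/4000000 m
Load 2 — triangular load w₀=7 kN/m (0→w₀ over full span):
  y_2 = -w₀x(7L⁴-10L²x²+3x⁴)/(360LEI) = -7·8·(7·10⁴-10·10²·8²+3·8⁴)/(360·10·100000) = -889/312500 m
Superposition: y = Σ y_i = -61531/20000000 m ≈ -0.003077 m

y(8) = -61531/20000000 m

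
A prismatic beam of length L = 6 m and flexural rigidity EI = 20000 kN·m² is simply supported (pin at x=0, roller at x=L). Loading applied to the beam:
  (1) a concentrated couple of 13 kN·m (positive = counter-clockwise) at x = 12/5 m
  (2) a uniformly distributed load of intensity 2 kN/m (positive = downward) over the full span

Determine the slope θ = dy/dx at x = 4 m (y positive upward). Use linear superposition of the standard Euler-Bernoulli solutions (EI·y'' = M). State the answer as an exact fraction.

θ(4) = 39/125000 rad

Load 1 — applied couple M₀=13 kN·m at a=12/5 m (b=L-a=18/5):
  θ_1 = (M₀x²/(2L)-M₀(x-a)+C₁)/EI  [x>a] with C₁=M₀(3b²-L²)/(6L)=26/25 = (13·4²/(2·6)-13·(4-(12/5))+(26/25))/20000 = -91/750000 rad
Load 2 — uniform load w=2 kN/m over full span:
  θ_2 = -w(L³-6Lx²+4x³)/(24EI) = -2·(6³-6·6·4²+4·4³)/(24·20000) = 13/30000 rad
Superposition: θ = Σ θ_i = 39/125000 rad ≈ 0.000312 rad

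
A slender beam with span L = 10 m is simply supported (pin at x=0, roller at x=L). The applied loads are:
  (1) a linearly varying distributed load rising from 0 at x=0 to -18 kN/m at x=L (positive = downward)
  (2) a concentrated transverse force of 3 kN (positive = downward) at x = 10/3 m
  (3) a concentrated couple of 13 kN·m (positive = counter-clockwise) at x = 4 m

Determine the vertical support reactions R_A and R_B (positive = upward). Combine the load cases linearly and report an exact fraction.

Load 1 — triangular load w₀=-18 kN/m (0→w₀ over full span):
  R_A = w₀L/6 = (-18)·10/6 = -30 kN
  R_B = w₀L/3 = (-18)·10/3 = -60 kN
Load 2 — point force P=3 kN at a=10/3 m (b=L-a=20/3):
  R_A = Pb/L = 3·(20/3)/10 = 2 kN
  R_B = Pa/L = 3·(10/3)/10 = 1 kN
Load 3 — applied couple M₀=13 kN·m at a=4 m (b=L-a=6):
  R_A = M₀/L = 13/10 kN
  R_B = -M₀/L = -13/10 kN
Superposition: R_A = -267/10 kN, R_B = -603/10 kN

R_A = -267/10 kN, R_B = -603/10 kN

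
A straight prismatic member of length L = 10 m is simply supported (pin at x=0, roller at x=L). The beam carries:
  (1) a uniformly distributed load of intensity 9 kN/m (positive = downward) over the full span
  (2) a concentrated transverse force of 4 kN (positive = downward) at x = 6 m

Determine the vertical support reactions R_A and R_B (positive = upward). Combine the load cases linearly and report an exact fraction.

Load 1 — uniform load w=9 kN/m over full span:
  R_A = wL/2 = 9·10/2 = 45 kN
  R_B = wL/2 = 9·10/2 = 45 kN
Load 2 — point force P=4 kN at a=6 m (b=L-a=4):
  R_A = Pb/L = 4·4/10 = 8/5 kN
  R_B = Pa/L = 4·6/10 = 12/5 kN
Superposition: R_A = 233/5 kN, R_B = 237/5 kN

R_A = 233/5 kN, R_B = 237/5 kN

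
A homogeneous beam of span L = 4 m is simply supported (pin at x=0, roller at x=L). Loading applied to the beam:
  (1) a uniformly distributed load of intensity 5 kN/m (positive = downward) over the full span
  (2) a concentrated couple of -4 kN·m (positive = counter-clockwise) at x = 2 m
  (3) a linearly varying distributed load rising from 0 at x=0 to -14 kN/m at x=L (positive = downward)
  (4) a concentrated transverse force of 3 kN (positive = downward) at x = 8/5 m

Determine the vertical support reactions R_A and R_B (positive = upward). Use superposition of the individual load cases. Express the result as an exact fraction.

R_A = 22/15 kN, R_B = -97/15 kN

Load 1 — uniform load w=5 kN/m over full span:
  R_A = wL/2 = 5·4/2 = 10 kN
  R_B = wL/2 = 5·4/2 = 10 kN
Load 2 — applied couple M₀=-4 kN·m at a=2 m (b=L-a=2):
  R_A = M₀/L = (-4)/4 = -1 kN
  R_B = -M₀/L = -(-4)/4 = 1 kN
Load 3 — triangular load w₀=-14 kN/m (0→w₀ over full span):
  R_A = w₀L/6 = (-14)·4/6 = -28/3 kN
  R_B = w₀L/3 = (-14)·4/3 = -56/3 kN
Load 4 — point force P=3 kN at a=8/5 m (b=L-a=12/5):
  R_A = Pb/L = 3·(12/5)/4 = 9/5 kN
  R_B = Pa/L = 3·(8/5)/4 = 6/5 kN
Superposition: R_A = 22/15 kN, R_B = -97/15 kN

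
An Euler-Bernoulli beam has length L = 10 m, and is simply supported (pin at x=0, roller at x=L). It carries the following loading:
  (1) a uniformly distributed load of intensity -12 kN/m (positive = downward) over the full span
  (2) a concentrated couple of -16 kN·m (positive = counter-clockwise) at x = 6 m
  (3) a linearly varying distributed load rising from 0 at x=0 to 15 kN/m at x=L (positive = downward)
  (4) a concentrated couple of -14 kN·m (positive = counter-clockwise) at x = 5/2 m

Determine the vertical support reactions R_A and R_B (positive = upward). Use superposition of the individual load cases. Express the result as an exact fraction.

Load 1 — uniform load w=-12 kN/m over full span:
  R_A = wL/2 = (-12)·10/2 = -60 kN
  R_B = wL/2 = (-12)·10/2 = -60 kN
Load 2 — applied couple M₀=-16 kN·m at a=6 m (b=L-a=4):
  R_A = M₀/L = (-16)/10 = -8/5 kN
  R_B = -M₀/L = -(-16)/10 = 8/5 kN
Load 3 — triangular load w₀=15 kN/m (0→w₀ over full span):
  R_A = w₀L/6 = 15·10/6 = 25 kN
  R_B = w₀L/3 = 15·10/3 = 50 kN
Load 4 — applied couple M₀=-14 kN·m at a=5/2 m (b=L-a=15/2):
  R_A = M₀/L = (-14)/10 = -7/5 kN
  R_B = -M₀/L = -(-14)/10 = 7/5 kN
Superposition: R_A = -38 kN, R_B = -7 kN

R_A = -38 kN, R_B = -7 kN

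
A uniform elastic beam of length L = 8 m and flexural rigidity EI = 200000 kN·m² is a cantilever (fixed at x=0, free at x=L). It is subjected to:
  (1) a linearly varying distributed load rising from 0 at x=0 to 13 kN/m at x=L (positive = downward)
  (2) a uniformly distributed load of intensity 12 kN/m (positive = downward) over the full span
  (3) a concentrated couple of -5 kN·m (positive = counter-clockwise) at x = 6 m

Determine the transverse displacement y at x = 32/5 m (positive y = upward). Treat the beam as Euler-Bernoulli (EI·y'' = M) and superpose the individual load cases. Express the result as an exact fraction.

Load 1 — triangular load w₀=13 kN/m (0→w₀ over full span):
  y_1 = (w₀Lx³/12-w₀L²x²/6-w₀x⁵/(120L))/EI = (13·8·(32/5)³/12-13·8²·(32/5)²/6-13·(32/5)⁵/(120·8))/200000 = -2602496/146484375 m
Load 2 — uniform load w=12 kN/m over full span:
  y_2 = -wx²(x²-4Lx+6L²)/(24EI) = -12·(32/5)²·((32/5)²-4·8·(32/5)+6·8²)/(24·200000) = -44032/1953125 m
Load 3 — applied couple M₀=-5 kN·m at a=6 m (b=L-a=2):
  y_3 = M₀a(2x-a)/(2EI)  [x>a] = (-5)·6·(2·(32/5)-6)/(2·200000) = -51/100000 m
Superposition: y = Σ y_i = -191347297/4687500000 m ≈ -0.040821 m

y(32/5) = -191347297/4687500000 m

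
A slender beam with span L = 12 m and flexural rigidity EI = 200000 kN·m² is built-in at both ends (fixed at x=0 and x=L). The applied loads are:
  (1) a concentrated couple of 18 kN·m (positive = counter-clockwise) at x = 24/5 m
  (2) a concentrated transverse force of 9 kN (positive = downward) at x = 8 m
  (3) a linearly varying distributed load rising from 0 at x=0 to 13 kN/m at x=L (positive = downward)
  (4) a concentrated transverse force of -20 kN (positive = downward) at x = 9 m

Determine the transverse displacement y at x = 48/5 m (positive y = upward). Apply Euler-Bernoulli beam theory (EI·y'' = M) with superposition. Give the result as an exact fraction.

Load 1 — applied couple M₀=18 kN·m at a=24/5 m (b=L-a=36/5):
  y_1 = (R_Ax³/6 - M_Ax²/2 - M₀(x-a)²/2)/EI  [x>a] with R_A=54/25, M_A=54/25 = ((54/25)·(48/5)³/6 - (54/25)·(48/5)²/2 - 18·((48/5)-(24/5))²/2)/200000 = 567/9765625 m
Load 2 — point force P=9 kN at a=8 m (b=L-a=4):
  y_2 = -Pa²(L-x)²(3bL-(3b+a)(L-x))/(6L³EI)  [x>a] = -9·8²·(12-(48/5))²·(3·4·12-(3·4+8)·(12-(48/5)))/(6·12³·200000) = -12/78125 m
Load 3 — triangular load w₀=13 kN/m (0→w₀ over full span):
  y_3 = -w₀x²(L-x)²(x+2L)/(120LEI) = -13·(48/5)²·(12-(48/5))²·((48/5)+2·12)/(120·12·200000) = -39312/48828125 m
Load 4 — point force P=-20 kN at a=9 m (b=L-a=3):
  y_4 = -Pa²(L-x)²(3bL-(3b+a)(L-x))/(6L³EI)  [x>a] = -(-20)·9²·(12-(48/5))²·(3·3·12-(3·3+9)·(12-(48/5)))/(6·12³·200000) = 729/2500000 m
Superposition: y = Σ y_i = -951639/1562500000 m ≈ -0.000609 m

y(48/5) = -951639/1562500000 m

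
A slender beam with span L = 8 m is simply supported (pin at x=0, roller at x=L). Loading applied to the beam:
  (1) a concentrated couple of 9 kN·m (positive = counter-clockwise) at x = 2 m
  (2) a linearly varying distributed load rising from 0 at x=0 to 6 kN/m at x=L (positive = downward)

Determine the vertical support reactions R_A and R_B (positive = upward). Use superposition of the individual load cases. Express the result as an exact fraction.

R_A = 73/8 kN, R_B = 119/8 kN

Load 1 — applied couple M₀=9 kN·m at a=2 m (b=L-a=6):
  R_A = M₀/L = 9/8 kN
  R_B = -M₀/L = -9/8 kN
Load 2 — triangular load w₀=6 kN/m (0→w₀ over full span):
  R_A = w₀L/6 = 6·8/6 = 8 kN
  R_B = w₀L/3 = 6·8/3 = 16 kN
Superposition: R_A = 73/8 kN, R_B = 119/8 kN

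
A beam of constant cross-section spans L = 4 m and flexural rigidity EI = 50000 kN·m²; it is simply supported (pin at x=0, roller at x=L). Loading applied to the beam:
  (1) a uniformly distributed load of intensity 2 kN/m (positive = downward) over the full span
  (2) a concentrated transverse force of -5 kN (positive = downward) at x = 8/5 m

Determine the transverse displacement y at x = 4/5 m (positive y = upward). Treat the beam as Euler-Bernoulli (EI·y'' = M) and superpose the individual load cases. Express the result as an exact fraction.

y(4/5) = -14/5859375 m

Load 1 — uniform load w=2 kN/m over full span:
  y_1 = -wx(L³-2Lx²+x³)/(24EI) = -2·(4/5)·(4³-2·4·(4/5)²+(4/5)³)/(24·50000) = -464/5859375 m
Load 2 — point force P=-5 kN at a=8/5 m (b=L-a=12/5):
  y_2 = -Pbx(L²-b²-x²)/(6LEI)  [x≤a] = -(-5)·(12/5)·(4/5)·(4²-(12/5)²-(4/5)²)/(6·4·50000) = 6/78125 m
Superposition: y = Σ y_i = -14/5859375 m ≈ -0.000002 m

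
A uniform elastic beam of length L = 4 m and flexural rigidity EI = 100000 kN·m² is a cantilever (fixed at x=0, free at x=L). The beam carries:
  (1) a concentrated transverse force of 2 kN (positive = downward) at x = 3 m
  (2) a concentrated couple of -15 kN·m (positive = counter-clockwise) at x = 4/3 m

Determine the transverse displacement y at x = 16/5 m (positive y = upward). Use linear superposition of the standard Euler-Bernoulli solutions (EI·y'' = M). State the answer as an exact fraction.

Load 1 — point force P=2 kN at a=3 m (b=L-a=1):
  y_1 = -Pa²(3x-a)/(6EI)  [x>a] = -2·3²·(3·(16/5)-3)/(6·100000) = -99/500000 m
Load 2 — applied couple M₀=-15 kN·m at a=4/3 m (b=L-a=8/3):
  y_2 = M₀a(2x-a)/(2EI)  [x>a] = (-15)·(4/3)·(2·(16/5)-(4/3))/(2·100000) = -19/37500 m
Superposition: y = Σ y_i = -1057/1500000 m ≈ -0.000705 m

y(16/5) = -1057/1500000 m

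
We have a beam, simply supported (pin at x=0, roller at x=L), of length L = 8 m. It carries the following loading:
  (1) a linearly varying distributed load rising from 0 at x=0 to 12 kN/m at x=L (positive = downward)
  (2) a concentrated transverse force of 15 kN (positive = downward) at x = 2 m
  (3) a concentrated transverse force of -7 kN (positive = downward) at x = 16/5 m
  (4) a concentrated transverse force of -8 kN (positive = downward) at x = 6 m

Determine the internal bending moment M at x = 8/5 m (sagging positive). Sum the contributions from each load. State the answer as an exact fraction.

Load 1 — triangular load w₀=12 kN/m (0→w₀ over full span):
  M_1 = w₀Lx/6 - w₀x³/(6L) = 12·8·(8/5)/6 - 12·(8/5)³/(6·8) = 3072/125 kN·m
Load 2 — point force P=15 kN at a=2 m (b=L-a=6):
  M_2 = Pbx/L  [x≤a] = 15·6·(8/5)/8 = 18 kN·m
Load 3 — point force P=-7 kN at a=16/5 m (b=L-a=24/5):
  M_3 = Pbx/L  [x≤a] = (-7)·(24/5)·(8/5)/8 = -168/25 kN·m
Load 4 — point force P=-8 kN at a=6 m (b=L-a=2):
  M_4 = Pbx/L  [x≤a] = (-8)·2·(8/5)/8 = -16/5 kN·m
Superposition: M = Σ M_i = 4082/125 kN·m ≈ 32.656000 kN·m

M(8/5) = 4082/125 kN·m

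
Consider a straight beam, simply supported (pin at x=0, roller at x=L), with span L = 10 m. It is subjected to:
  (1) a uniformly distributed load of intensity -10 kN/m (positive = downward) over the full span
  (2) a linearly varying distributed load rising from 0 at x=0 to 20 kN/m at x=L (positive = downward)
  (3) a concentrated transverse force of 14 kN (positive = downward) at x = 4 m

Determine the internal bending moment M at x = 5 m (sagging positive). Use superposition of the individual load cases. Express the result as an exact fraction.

Load 1 — uniform load w=-10 kN/m over full span:
  M_1 = wx(L-x)/2 = (-10)·5·(10-5)/2 = -125 kN·m
Load 2 — triangular load w₀=20 kN/m (0→w₀ over full span):
  M_2 = w₀Lx/6 - w₀x³/(6L) = 20·10·5/6 - 20·5³/(6·10) = 125 kN·m
Load 3 — point force P=14 kN at a=4 m (b=L-a=6):
  M_3 = Pa(L-x)/L  [x>a] = 14·4·(10-5)/10 = 28 kN·m
Superposition: M = Σ M_i = 28 kN·m ≈ 28.000000 kN·m

M(5) = 28 kN·m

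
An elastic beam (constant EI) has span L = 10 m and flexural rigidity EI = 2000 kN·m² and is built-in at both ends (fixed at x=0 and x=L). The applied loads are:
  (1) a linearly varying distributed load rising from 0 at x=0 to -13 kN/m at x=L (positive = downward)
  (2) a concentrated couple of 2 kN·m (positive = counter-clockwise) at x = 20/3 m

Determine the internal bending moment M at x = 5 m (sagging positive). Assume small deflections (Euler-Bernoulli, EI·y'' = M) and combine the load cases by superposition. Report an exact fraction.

Load 1 — triangular load w₀=-13 kN/m (0→w₀ over full span):
  M_1 = 3w₀Lx/20 - w₀L²/30 - w₀x³/(6L) = 3·(-13)·10·5/20 - (-13)·10²/30 - (-13)·5³/(6·10) = -325/12 kN·m
Load 2 — applied couple M₀=2 kN·m at a=20/3 m (b=L-a=10/3):
  M_2 = R_Ax - M_A  [x≤a] with R_A=4/15, M_A=2/3 = (4/15)·5 - (2/3) = 2/3 kN·m
Superposition: M = Σ M_i = -317/12 kN·m ≈ -26.416667 kN·m

M(5) = -317/12 kN·m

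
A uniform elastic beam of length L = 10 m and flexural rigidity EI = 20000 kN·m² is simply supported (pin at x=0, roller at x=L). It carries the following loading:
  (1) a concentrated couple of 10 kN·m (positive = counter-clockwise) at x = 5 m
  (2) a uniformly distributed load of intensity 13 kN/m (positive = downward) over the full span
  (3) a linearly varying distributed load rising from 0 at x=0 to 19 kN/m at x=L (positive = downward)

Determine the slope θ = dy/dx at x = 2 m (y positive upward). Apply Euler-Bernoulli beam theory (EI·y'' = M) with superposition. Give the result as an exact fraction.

θ(2) = -66469/1800000 rad

Load 1 — applied couple M₀=10 kN·m at a=5 m (b=L-a=5):
  θ_1 = (M₀x²/(2L)+C₁)/EI  [x≤a] with C₁=M₀(3b²-L²)/(6L)=-25/6 = (10·2²/(2·10)+(-25/6))/20000 = -13/120000 rad
Load 2 — uniform load w=13 kN/m over full span:
  θ_2 = -w(L³-6Lx²+4x³)/(24EI) = -13·(10³-6·10·2²+4·2³)/(24·20000) = -429/20000 rad
Load 3 — triangular load w₀=19 kN/m (0→w₀ over full span):
  θ_3 = -w₀(7L⁴-30L²x²+15x⁴)/(360LEI) = -19·(7·10⁴-30·10²·2²+15·2⁴)/(360·10·20000) = -1729/112500 rad
Superposition: θ = Σ θ_i = -66469/1800000 rad ≈ -0.036927 rad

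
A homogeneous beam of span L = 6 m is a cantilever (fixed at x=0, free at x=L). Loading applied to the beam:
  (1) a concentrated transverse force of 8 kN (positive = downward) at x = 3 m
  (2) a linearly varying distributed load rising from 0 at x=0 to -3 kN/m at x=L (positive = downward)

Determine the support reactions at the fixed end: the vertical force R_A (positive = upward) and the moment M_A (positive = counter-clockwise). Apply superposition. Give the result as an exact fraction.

Load 1 — point force P=8 kN at a=3 m (b=L-a=3):
  R_A = P = 8 kN
  M_A = Pa = 8·3 = 24 kN·m
Load 2 — triangular load w₀=-3 kN/m (0→w₀ over full span):
  R_A = w₀L/2 = (-3)·6/2 = -9 kN
  M_A = w₀L²/3 = (-3)·6²/3 = -36 kN·m
Superposition: R_A = -1 kN, M_A = -12 kN·m

R_A = -1 kN, M_A = -12 kN·m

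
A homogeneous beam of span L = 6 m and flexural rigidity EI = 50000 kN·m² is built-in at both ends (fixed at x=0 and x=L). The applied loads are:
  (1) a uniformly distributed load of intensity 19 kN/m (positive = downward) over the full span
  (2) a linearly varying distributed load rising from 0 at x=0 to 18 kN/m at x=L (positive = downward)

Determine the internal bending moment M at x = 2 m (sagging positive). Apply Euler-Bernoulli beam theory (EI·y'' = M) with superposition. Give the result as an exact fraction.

M(2) = 129/5 kN·m

Load 1 — uniform load w=19 kN/m over full span:
  M_1 = wLx/2 - wL²/12 - wx²/2 = 19·6·2/2 - 19·6²/12 - 19·2²/2 = 19 kN·m
Load 2 — triangular load w₀=18 kN/m (0→w₀ over full span):
  M_2 = 3w₀Lx/20 - w₀L²/30 - w₀x³/(6L) = 3·18·6·2/20 - 18·6²/30 - 18·2³/(6·6) = 34/5 kN·m
Superposition: M = Σ M_i = 129/5 kN·m ≈ 25.800000 kN·m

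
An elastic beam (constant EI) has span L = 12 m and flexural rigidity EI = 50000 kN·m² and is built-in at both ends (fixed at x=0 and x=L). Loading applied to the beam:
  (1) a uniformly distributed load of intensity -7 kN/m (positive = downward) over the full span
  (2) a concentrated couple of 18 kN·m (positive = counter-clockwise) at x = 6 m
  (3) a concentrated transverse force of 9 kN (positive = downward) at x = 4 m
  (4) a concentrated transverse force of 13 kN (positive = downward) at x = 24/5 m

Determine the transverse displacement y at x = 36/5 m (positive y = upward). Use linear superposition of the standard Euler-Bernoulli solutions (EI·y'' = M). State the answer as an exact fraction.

Load 1 — uniform load w=-7 kN/m over full span:
  y_1 = -wx²(L-x)²/(24EI) = -(-7)·(36/5)²·(12-(36/5))²/(24·50000) = 13608/1953125 m
Load 2 — applied couple M₀=18 kN·m at a=6 m (b=L-a=6):
  y_2 = (R_Ax³/6 - M_Ax²/2 - M₀(x-a)²/2)/EI  [x>a] with R_A=9/4, M_A=9/2 = ((9/4)·(36/5)³/6 - (9/2)·(36/5)²/2 - 18·((36/5)-6)²/2)/50000 = 81/390625 m
Load 3 — point force P=9 kN at a=4 m (b=L-a=8):
  y_3 = -Pa²(L-x)²(3bL-(3b+a)(L-x))/(6L³EI)  [x>a] = -9·4²·(12-(36/5))²·(3·8·12-(3·8+4)·(12-(36/5)))/(6·12³·50000) = -384/390625 m
Load 4 — point force P=13 kN at a=24/5 m (b=L-a=36/5):
  y_4 = -Pa²(L-x)²(3bL-(3b+a)(L-x))/(6L³EI)  [x>a] = -13·(24/5)²·(12-(36/5))²·(3·(36/5)·12-(3·(36/5)+(24/5))·(12-(36/5)))/(6·12³·50000) = -86112/48828125 m
Superposition: y = Σ y_i = 216213/48828125 m ≈ 0.004428 m

y(36/5) = 216213/48828125 m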